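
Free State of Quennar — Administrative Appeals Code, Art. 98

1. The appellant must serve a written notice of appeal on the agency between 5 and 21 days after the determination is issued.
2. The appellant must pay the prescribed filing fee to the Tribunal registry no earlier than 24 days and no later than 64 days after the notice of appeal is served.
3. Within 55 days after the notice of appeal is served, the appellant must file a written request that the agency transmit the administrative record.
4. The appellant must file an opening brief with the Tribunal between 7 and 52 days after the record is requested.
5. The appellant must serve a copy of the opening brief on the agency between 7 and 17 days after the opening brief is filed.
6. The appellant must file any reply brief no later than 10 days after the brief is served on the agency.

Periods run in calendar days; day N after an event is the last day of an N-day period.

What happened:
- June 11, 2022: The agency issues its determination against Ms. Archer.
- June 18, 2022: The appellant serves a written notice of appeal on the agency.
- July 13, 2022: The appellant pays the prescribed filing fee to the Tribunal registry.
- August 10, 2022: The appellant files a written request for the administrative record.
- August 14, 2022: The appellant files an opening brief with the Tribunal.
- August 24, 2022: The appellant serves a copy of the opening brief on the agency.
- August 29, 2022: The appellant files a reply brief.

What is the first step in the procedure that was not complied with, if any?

Step 4

Step 1: the window is 5–21 days after June 11, 2022 (when the determination is issued), so June 16, 2022 through July 2, 2022; done June 18, 2022 — within the window.
Step 2: the window is 24–64 days after June 18, 2022 (when the notice of appeal is served), so July 12, 2022 through August 21, 2022; done July 13, 2022, which is between those dates.
Step 3: 55 days after June 18, 2022 (when the notice of appeal is served) is August 12, 2022; done August 10, 2022 — timely.
Step 4: the window is 7–52 days after August 10, 2022 (when the record is requested), so August 17, 2022 through October 1, 2022; done August 14, 2022 — 3 days before the window opened.
That is the first point of non-compliance.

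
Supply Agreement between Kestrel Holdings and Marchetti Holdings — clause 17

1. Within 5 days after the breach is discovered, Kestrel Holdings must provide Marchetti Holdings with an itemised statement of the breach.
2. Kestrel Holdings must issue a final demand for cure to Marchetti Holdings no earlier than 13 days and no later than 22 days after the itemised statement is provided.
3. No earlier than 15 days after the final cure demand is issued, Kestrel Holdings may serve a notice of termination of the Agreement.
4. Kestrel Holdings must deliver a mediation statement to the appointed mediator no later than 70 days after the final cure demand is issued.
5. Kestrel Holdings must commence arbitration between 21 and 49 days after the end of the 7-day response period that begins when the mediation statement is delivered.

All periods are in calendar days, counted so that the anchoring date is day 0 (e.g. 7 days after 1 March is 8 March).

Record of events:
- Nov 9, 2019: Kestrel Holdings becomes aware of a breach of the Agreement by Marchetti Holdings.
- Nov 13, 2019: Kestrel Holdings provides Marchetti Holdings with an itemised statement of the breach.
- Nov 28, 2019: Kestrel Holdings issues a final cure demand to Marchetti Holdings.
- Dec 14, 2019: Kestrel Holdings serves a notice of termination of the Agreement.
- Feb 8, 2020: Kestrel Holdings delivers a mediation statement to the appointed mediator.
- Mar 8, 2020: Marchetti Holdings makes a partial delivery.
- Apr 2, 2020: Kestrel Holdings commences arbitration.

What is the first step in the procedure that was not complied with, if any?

Step 4

(1) due by Nov 9, 2019 + 5 days = Nov 14, 2019; done Nov 13, 2019 — timely.
(2) the permitted window runs from Nov 13, 2019 + 13 = Nov 26, 2019 to Nov 13, 2019 + 22 = Dec 5, 2019; done Nov 28, 2019, which is between those dates.
(3) permitted from Nov 28, 2019 + 15 days = Dec 13, 2019 onward; done Dec 14, 2019 — permitted.
(4) due by Nov 28, 2019 + 70 days = Feb 6, 2020; Feb 8, 2020 misses that deadline by 2 days.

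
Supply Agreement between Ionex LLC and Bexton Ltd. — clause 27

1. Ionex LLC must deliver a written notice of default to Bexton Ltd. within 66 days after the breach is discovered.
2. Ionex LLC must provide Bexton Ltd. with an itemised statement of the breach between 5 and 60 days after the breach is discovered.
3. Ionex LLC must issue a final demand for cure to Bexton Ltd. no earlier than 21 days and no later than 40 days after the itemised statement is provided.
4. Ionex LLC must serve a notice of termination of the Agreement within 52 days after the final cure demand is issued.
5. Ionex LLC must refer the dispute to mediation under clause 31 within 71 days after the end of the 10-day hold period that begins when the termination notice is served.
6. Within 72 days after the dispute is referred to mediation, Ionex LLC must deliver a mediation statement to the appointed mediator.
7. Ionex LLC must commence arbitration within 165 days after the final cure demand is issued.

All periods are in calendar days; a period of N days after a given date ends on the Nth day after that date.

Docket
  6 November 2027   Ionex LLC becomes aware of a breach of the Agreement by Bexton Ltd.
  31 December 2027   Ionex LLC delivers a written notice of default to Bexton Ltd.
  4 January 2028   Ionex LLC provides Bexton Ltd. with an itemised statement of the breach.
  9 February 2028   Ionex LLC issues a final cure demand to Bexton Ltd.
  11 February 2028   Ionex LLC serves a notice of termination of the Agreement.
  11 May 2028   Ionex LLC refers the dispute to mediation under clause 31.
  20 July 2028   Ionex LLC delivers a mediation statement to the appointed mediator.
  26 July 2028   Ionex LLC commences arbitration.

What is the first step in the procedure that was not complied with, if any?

Step 5

Step 1: 66 days after 6 November 2027 (when the breach is discovered) is 11 January 2028; done 31 December 2027 — timely.
Step 2: the window is 5–60 days after 6 November 2027 (when the breach is discovered), so 11 November 2027 through 5 January 2028; 4 January 2028 falls inside that range.
Step 3: the window is 21–40 days after 4 January 2028 (when the itemised statement is provided), so 25 January 2028 through 13 February 2028; done 9 February 2028 — within the window.
Step 4: 52 days after 9 February 2028 (when the final cure demand is issued) is 1 April 2028; completed 11 February 2028, before the deadline.
Step 5: 71 days after 21 February 2028 (end of the 10-day hold period, which began when the termination notice is served on 11 February 2028) is 2 May 2028; 11 May 2028 misses that deadline by 9 days.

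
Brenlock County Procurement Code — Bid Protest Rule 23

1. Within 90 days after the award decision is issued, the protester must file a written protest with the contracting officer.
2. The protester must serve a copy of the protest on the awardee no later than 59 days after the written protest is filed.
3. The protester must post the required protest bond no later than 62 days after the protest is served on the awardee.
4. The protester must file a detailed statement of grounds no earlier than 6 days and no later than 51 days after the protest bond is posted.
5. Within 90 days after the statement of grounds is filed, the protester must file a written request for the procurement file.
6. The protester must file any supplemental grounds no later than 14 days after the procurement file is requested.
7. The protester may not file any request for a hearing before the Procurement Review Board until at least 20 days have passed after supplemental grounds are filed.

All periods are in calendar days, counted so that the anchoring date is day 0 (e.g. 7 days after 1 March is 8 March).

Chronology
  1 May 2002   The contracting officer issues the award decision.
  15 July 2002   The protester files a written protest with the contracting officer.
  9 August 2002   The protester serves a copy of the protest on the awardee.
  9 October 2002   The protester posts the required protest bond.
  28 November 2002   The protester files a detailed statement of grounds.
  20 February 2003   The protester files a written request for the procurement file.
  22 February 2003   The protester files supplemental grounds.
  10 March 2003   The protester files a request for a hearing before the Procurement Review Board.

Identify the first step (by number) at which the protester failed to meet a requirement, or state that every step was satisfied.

Step 1: 90 days after 1 May 2002 (when the award decision is issued) is 30 July 2002; 15 July 2002 is within that limit.
Step 2: 59 days after 15 July 2002 (when the written protest is filed) is 12 September 2002; done 9 August 2002 — timely.
Step 3: 62 days after 9 August 2002 (when the protest is served on the awardee) is 10 October 2002; completed 9 October 2002, before the deadline.
Step 4: the window is 6–51 days after 9 October 2002 (when the protest bond is posted), so 15 October 2002 through 29 November 2002; done 28 November 2002, which is between those dates.
Step 5: 90 days after 28 November 2002 (when the statement of grounds is filed) is 26 February 2003; done 20 February 2003 — timely.
Step 6: 14 days after 20 February 2003 (when the procurement file is requested) is 6 March 2003; 22 February 2003 is within that limit.
Step 7: the earliest permitted date is 20 days after 22 February 2003 (when supplemental grounds are filed), i.e. 14 March 2003; 10 March 2003 is 4 days before the earliest permitted date.

Step 7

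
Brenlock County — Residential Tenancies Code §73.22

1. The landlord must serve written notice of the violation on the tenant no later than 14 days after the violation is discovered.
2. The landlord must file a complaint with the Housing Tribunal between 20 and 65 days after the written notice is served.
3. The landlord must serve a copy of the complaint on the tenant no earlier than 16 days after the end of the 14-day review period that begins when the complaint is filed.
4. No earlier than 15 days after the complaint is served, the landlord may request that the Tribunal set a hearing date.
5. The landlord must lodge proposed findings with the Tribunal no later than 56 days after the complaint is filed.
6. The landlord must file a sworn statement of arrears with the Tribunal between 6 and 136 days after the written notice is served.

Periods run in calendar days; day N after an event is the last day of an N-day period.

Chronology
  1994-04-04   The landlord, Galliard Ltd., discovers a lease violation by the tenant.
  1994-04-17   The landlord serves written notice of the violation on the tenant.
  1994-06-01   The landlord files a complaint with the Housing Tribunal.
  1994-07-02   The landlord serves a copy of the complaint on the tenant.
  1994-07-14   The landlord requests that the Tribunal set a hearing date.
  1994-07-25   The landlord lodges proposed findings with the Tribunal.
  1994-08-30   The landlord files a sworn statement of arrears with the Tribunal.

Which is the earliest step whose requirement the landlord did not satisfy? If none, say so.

(1) due by 1994-04-04 + 14 days = 1994-04-18; 1994-04-17 is within that limit.
(2) the permitted window runs from 1994-04-17 + 20 = 1994-05-07 to 1994-04-17 + 65 = 1994-06-21; done 1994-06-01, which is between those dates.
(3) permitted from 1994-06-15 + 16 days = 1994-07-01 onward; 1994-07-02 is on or after that date.
(4) permitted from 1994-07-02 + 15 days = 1994-07-17 onward; 1994-07-14 is 3 days before the earliest permitted date.

Step 4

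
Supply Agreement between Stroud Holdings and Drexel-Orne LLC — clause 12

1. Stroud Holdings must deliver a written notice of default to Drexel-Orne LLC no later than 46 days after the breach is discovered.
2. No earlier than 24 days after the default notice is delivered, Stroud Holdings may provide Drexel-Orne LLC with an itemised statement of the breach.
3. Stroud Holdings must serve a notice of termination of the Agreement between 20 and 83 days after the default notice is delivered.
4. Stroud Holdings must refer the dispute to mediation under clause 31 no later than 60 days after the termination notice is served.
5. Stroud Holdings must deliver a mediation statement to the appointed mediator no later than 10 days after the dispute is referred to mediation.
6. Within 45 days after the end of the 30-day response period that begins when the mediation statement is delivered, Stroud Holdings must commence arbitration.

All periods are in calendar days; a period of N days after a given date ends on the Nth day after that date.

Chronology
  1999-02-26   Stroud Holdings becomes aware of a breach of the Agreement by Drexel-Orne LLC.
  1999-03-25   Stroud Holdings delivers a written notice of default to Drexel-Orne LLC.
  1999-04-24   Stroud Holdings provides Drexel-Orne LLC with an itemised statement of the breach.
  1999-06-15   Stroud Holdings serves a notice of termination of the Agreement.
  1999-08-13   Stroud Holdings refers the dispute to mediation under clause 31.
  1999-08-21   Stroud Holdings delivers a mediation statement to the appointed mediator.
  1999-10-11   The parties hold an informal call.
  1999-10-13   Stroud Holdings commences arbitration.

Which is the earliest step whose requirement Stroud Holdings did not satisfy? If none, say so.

Step 1: 46 days after 1999-02-26 (when the breach is discovered) is 1999-04-13; completed 1999-03-25, before the deadline.
Step 2: the earliest permitted date is 24 days after 1999-03-25 (when the default notice is delivered), i.e. 1999-04-18; done 1999-04-24 — permitted.
Step 3: the window is 20–83 days after 1999-03-25 (when the default notice is delivered), so 1999-04-14 through 1999-06-16; 1999-06-15 falls inside that range.
Step 4: 60 days after 1999-06-15 (when the termination notice is served) is 1999-08-14; done 1999-08-13 — timely.
Step 5: 10 days after 1999-08-13 (when the dispute is referred to mediation) is 1999-08-23; completed 1999-08-21, before the deadline.
Step 6: 45 days after 1999-09-20 (end of the 30-day response period, which began when the mediation statement is delivered on 1999-08-21) is 1999-11-04; completed 1999-10-13, before the deadline.

None — every step was satisfied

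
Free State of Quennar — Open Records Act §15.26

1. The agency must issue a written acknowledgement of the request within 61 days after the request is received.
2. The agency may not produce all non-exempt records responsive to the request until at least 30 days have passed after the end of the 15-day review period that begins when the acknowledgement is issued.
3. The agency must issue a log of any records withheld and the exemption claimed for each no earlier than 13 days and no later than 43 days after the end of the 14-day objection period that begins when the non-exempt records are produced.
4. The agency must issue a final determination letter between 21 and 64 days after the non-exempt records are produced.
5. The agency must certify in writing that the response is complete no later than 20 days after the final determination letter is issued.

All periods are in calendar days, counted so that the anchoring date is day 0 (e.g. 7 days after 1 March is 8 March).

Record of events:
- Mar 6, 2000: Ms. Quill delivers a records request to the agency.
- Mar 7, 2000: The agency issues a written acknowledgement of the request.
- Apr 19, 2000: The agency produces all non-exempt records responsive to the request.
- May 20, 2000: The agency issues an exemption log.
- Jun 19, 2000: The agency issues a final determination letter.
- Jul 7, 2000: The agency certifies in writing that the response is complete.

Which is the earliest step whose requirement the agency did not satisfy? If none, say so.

Step 2

Step 1: 61 days after Mar 6, 2000 (when the request is received) is May 6, 2000; done Mar 7, 2000 — timely.
Step 2: the earliest permitted date is 30 days after Mar 22, 2000 (end of the 15-day review period, which began when the acknowledgement is issued on Mar 7, 2000), i.e. Apr 21, 2000; done Apr 19, 2000 — 2 days too early.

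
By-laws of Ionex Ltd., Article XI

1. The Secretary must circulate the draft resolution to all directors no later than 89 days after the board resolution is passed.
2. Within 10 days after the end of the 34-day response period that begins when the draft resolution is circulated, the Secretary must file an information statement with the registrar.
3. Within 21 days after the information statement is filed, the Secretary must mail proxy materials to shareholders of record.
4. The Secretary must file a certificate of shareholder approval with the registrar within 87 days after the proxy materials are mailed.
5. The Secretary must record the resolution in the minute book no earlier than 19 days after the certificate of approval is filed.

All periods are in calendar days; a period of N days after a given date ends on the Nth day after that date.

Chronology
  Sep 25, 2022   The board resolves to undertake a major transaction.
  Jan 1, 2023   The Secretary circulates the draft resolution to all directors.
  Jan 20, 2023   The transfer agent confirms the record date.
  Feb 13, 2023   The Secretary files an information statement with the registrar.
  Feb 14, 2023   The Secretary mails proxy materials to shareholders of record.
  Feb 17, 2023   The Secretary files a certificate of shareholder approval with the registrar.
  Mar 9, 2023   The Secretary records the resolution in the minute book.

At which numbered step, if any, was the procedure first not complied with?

Step 1 — counting 89 days from Sep 25, 2022 (when the board resolution is passed) gives a deadline of Dec 23, 2022; not done until Jan 1, 2023, 9 days after the deadline.
The analysis stops there.

Step 1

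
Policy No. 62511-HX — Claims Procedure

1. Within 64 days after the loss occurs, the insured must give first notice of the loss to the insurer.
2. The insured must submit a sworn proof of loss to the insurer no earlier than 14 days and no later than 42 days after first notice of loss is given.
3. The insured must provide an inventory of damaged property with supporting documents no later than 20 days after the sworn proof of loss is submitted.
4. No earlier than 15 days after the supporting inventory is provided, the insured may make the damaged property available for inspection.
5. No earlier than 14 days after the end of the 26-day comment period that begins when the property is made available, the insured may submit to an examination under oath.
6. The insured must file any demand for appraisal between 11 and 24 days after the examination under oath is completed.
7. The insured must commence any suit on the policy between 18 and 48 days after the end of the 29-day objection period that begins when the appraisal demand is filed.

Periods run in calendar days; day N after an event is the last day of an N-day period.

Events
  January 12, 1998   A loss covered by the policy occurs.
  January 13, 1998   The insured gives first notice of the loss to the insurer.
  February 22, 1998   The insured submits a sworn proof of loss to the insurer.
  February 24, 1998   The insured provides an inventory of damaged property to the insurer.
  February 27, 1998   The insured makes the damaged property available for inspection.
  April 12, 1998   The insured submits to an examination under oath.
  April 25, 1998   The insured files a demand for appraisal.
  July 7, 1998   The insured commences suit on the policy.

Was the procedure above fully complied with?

No

Step 1 — counting 64 days from January 12, 1998 (when the loss occurs) gives a deadline of March 17, 1998; done January 13, 1998 — timely.
Step 2 — 14 and 42 days from January 13, 1998 (when first notice of loss is given) are January 27, 1998 and February 24, 1998 respectively; done February 22, 1998, which is between those dates.
Step 3 — counting 20 days from February 22, 1998 (when the sworn proof of loss is submitted) gives a deadline of March 14, 1998; completed February 24, 1998, before the deadline.
Step 4 — must wait 15 days from February 24, 1998 (when the supporting inventory is provided), so not before March 11, 1998; February 27, 1998 is 12 days before the earliest permitted date.
No need to go further; step 4 was not satisfied.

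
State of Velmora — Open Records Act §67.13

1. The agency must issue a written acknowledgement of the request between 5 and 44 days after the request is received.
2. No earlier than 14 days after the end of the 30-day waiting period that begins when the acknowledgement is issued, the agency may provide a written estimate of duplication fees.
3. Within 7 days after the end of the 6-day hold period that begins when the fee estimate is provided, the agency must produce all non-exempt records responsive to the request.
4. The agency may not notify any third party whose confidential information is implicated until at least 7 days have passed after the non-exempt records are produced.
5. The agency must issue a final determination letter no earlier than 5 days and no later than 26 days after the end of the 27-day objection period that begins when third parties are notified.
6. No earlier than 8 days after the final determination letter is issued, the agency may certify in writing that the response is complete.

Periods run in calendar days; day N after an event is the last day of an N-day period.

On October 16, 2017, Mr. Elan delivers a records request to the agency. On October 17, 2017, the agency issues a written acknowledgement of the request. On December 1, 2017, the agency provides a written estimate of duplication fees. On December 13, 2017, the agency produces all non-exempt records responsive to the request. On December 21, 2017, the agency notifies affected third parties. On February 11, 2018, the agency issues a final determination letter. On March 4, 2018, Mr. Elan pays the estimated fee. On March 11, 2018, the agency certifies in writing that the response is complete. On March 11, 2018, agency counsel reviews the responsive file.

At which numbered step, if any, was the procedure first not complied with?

(1) the permitted window runs from October 16, 2017 + 5 = October 21, 2017 to October 16, 2017 + 44 = November 29, 2017; done October 17, 2017 — 4 days before the window opened.

Step 1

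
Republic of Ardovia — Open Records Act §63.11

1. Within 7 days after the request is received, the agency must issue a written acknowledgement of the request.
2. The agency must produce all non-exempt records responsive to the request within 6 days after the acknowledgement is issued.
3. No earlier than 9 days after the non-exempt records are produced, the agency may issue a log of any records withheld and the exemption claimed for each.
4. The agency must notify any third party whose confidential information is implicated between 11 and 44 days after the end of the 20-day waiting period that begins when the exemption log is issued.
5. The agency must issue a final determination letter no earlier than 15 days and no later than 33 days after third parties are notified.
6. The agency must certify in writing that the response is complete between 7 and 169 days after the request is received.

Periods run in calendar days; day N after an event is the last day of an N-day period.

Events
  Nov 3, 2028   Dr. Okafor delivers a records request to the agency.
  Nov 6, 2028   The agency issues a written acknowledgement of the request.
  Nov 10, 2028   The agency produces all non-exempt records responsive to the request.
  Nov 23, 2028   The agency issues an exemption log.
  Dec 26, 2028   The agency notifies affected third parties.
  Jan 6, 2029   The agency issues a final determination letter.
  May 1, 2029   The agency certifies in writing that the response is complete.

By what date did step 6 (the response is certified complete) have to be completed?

Step 6 runs from Nov 3, 2028, when the request is received. The window is 7–169 days after Nov 3, 2028; it closes on Apr 21, 2029.

Apr 21, 2029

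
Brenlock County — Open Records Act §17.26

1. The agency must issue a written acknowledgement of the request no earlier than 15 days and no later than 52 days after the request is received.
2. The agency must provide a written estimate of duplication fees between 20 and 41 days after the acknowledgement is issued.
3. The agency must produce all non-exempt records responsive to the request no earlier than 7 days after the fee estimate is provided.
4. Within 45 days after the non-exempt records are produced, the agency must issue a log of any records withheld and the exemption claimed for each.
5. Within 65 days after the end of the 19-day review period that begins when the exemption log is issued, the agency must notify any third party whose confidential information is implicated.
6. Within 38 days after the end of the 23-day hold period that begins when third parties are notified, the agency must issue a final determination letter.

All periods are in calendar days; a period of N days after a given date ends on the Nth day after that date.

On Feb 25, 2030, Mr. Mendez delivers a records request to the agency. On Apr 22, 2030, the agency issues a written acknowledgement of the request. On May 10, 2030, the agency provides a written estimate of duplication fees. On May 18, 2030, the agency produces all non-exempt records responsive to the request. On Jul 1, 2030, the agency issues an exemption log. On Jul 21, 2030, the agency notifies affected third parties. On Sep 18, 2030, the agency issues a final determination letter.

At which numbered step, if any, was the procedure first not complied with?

Step 1: the window is 15–52 days after Feb 25, 2030 (when the request is received), so Mar 12, 2030 through Apr 18, 2030; Apr 22, 2030 is 4 days past the end of the window.
That is the first point of non-compliance.

Step 1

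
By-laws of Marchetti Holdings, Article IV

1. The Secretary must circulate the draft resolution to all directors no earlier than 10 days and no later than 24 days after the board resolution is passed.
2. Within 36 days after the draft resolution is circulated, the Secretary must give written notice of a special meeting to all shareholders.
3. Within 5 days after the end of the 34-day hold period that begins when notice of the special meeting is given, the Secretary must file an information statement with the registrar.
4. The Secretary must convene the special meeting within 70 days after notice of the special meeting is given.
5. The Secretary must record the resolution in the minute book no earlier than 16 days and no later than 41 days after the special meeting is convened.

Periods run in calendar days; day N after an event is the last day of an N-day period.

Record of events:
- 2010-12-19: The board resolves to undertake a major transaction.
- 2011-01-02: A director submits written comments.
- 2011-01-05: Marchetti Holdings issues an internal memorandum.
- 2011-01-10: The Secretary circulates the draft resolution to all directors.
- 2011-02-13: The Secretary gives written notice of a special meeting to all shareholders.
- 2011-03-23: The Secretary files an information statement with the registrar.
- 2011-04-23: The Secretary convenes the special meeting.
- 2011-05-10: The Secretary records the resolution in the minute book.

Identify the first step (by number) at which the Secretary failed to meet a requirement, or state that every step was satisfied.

None — every step was satisfied

Step 1: the window is 10–24 days after 2010-12-19 (when the board resolution is passed), so 2010-12-29 through 2011-01-12; done 2011-01-10, which is between those dates.
Step 2: 36 days after 2011-01-10 (when the draft resolution is circulated) is 2011-02-15; done 2011-02-13 — timely.
Step 3: 5 days after 2011-03-19 (end of the 34-day hold period, which began when notice of the special meeting is given on 2011-02-13) is 2011-03-24; completed 2011-03-23, before the deadline.
Step 4: 70 days after 2011-02-13 (when notice of the special meeting is given) is 2011-04-24; completed 2011-04-23, before the deadline.
Step 5: the window is 16–41 days after 2011-04-23 (when the special meeting is convened), so 2011-05-09 through 2011-06-03; done 2011-05-10 — within the window.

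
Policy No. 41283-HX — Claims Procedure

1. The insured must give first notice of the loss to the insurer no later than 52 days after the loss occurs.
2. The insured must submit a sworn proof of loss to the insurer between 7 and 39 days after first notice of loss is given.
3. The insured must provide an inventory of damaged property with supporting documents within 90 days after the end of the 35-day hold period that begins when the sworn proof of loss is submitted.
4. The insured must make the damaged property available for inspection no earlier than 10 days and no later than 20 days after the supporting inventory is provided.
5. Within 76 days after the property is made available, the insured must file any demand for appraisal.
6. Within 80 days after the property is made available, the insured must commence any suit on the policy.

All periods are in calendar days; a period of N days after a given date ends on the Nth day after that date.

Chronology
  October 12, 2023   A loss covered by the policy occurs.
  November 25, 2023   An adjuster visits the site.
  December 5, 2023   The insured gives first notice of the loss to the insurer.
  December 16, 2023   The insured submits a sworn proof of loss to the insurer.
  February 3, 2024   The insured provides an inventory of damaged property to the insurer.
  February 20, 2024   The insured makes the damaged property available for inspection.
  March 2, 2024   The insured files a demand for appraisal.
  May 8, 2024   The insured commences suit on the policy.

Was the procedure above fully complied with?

Step 1: 52 days after October 12, 2023 (when the loss occurs) is December 3, 2023; December 5, 2023 misses that deadline by 2 days.
That is the first point of non-compliance.

No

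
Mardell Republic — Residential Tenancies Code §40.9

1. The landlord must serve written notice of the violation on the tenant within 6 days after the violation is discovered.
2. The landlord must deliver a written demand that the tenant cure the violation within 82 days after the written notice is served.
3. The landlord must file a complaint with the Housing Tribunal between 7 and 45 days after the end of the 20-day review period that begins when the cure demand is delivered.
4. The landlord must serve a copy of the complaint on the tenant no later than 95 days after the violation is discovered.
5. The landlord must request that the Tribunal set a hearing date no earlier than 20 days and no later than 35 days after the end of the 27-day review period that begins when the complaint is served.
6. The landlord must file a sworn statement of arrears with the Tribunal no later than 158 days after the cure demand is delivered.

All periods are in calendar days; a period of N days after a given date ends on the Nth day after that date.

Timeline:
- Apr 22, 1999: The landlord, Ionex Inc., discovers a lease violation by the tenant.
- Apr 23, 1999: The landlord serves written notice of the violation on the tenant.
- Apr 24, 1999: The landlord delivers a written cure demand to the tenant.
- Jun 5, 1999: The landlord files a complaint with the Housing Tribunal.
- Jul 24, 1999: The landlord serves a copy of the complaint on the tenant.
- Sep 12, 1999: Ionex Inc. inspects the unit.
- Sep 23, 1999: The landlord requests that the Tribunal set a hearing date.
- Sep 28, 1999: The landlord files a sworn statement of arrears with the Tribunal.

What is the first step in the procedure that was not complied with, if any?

(1) due by Apr 22, 1999 + 6 days = Apr 28, 1999; done Apr 23, 1999 — timely.
(2) due by Apr 23, 1999 + 82 days = Jul 14, 1999; Apr 24, 1999 is within that limit.
(3) the permitted window runs from May 14, 1999 + 7 = May 21, 1999 to May 14, 1999 + 45 = Jun 28, 1999; done Jun 5, 1999, which is between those dates.
(4) due by Apr 22, 1999 + 95 days = Jul 26, 1999; completed Jul 24, 1999, before the deadline.
(5) the permitted window runs from Aug 20, 1999 + 20 = Sep 9, 1999 to Aug 20, 1999 + 35 = Sep 24, 1999; done Sep 23, 1999, which is between those dates.
(6) due by Apr 24, 1999 + 158 days = Sep 29, 1999; completed Sep 28, 1999, before the deadline.

None — every step was satisfied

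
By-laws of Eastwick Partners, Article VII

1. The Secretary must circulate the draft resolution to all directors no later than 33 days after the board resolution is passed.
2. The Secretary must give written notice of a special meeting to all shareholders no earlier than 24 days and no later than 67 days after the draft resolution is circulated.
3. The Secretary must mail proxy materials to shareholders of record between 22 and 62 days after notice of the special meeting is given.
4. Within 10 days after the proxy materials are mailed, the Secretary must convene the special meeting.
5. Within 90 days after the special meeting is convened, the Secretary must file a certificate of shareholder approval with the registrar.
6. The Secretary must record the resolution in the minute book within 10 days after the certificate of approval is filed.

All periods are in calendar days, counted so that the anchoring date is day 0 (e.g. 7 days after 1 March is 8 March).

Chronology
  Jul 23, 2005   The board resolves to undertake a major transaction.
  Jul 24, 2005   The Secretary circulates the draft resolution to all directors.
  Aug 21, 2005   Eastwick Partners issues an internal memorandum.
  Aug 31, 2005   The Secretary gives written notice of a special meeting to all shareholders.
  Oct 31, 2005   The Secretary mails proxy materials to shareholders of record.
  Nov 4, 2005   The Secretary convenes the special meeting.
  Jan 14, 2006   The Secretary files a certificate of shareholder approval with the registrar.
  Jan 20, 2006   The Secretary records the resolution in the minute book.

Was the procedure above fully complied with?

Yes

Step 1: 33 days after Jul 23, 2005 (when the board resolution is passed) is Aug 25, 2005; done Jul 24, 2005 — timely.
Step 2: the window is 24–67 days after Jul 24, 2005 (when the draft resolution is circulated), so Aug 17, 2005 through Sep 29, 2005; done Aug 31, 2005 — within the window.
Step 3: the window is 22–62 days after Aug 31, 2005 (when notice of the special meeting is given), so Sep 22, 2005 through Nov 1, 2005; done Oct 31, 2005 — within the window.
Step 4: 10 days after Oct 31, 2005 (when the proxy materials are mailed) is Nov 10, 2005; done Nov 4, 2005 — timely.
Step 5: 90 days after Nov 4, 2005 (when the special meeting is convened) is Feb 2, 2006; Jan 14, 2006 is within that limit.
Step 6: 10 days after Jan 14, 2006 (when the certificate of approval is filed) is Jan 24, 2006; completed Jan 20, 2006, before the deadline.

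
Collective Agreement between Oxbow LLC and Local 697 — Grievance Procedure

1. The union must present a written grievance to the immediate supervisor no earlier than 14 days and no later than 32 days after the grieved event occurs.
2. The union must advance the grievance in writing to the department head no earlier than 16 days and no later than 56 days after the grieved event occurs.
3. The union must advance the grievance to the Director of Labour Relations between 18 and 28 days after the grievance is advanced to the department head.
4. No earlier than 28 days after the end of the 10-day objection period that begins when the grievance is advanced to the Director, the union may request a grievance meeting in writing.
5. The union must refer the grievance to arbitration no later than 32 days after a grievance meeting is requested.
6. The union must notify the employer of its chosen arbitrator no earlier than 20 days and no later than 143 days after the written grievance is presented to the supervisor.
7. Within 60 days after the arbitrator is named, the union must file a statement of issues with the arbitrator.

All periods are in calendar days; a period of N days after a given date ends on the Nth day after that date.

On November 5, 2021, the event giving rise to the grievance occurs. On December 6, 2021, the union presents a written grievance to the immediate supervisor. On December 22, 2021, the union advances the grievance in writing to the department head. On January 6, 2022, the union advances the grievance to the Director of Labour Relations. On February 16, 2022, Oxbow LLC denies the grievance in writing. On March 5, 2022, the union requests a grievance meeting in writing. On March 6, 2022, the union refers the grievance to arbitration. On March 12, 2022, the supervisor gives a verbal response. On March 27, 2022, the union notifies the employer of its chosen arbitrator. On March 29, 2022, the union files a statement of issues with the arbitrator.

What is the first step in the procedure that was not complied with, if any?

(1) the permitted window runs from November 5, 2021 + 14 = November 19, 2021 to November 5, 2021 + 32 = December 7, 2021; done December 6, 2021 — within the window.
(2) the permitted window runs from November 5, 2021 + 16 = November 21, 2021 to November 5, 2021 + 56 = December 31, 2021; December 22, 2021 falls inside that range.
(3) the permitted window runs from December 22, 2021 + 18 = January 9, 2022 to December 22, 2021 + 28 = January 19, 2022; done January 6, 2022 — 3 days before the window opened.

Step 3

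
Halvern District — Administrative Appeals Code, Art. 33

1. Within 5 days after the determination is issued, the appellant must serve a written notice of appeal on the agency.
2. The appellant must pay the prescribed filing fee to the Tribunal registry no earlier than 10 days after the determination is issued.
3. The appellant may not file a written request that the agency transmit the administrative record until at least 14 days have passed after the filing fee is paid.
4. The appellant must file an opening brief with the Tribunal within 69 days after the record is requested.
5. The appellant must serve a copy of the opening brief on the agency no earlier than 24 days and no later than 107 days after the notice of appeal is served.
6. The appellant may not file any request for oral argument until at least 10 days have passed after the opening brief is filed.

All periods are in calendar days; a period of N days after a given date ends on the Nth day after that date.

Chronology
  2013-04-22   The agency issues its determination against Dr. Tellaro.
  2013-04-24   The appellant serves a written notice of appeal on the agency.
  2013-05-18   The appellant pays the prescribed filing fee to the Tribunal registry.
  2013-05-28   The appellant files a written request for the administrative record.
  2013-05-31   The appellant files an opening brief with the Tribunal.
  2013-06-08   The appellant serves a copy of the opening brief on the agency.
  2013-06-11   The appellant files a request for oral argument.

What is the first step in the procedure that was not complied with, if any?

Step 1: 5 days after 2013-04-22 (when the determination is issued) is 2013-04-27; completed 2013-04-24, before the deadline.
Step 2: the earliest permitted date is 10 days after 2013-04-22 (when the determination is issued), i.e. 2013-05-02; done 2013-05-18 — permitted.
Step 3: the earliest permitted date is 14 days after 2013-05-18 (when the filing fee is paid), i.e. 2013-06-01; done 2013-05-28 — 4 days too early.

Step 3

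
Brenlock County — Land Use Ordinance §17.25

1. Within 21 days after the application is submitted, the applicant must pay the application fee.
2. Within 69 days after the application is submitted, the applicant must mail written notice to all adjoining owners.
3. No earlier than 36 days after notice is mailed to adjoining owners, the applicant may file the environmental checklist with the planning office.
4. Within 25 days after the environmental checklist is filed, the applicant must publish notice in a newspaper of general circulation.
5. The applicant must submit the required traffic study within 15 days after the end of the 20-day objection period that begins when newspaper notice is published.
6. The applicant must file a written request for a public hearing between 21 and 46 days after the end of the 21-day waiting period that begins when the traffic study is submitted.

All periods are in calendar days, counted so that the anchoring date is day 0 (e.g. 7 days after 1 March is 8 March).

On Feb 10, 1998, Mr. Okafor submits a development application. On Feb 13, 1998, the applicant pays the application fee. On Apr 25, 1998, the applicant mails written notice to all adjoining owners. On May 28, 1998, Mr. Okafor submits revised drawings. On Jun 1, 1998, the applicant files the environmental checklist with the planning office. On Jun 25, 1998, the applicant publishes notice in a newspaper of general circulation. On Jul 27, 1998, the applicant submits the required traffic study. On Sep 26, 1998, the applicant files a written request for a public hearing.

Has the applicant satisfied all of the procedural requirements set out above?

(1) due by Feb 10, 1998 + 21 days = Mar 3, 1998; done Feb 13, 1998 — timely.
(2) due by Feb 10, 1998 + 69 days = Apr 20, 1998; done Apr 25, 1998 — 5 days late.

No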